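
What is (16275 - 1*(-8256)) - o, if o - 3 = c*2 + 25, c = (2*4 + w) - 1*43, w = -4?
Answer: 24581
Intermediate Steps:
c = -39 (c = (2*4 - 4) - 1*43 = (8 - 4) - 43 = 4 - 43 = -39)
o = -50 (o = 3 + (-39*2 + 25) = 3 + (-78 + 25) = 3 - 53 = -50)
(16275 - 1*(-8256)) - o = (16275 - 1*(-8256)) - 1*(-50) = (16275 + 8256) + 50 = 24531 + 50 = 24581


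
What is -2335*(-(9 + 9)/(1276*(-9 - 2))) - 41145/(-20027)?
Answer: -132111795/140549486 ≈ -0.93997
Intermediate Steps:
-2335*(-(9 + 9)/(1276*(-9 - 2))) - 41145/(-20027) = -2335/(-11/18*(-1276)) - 41145*(-1/20027) = -2335/(-11*1/18*(-1276)) + 41145/20027 = -2335/((-11/18*(-1276))) + 41145/20027 = -2335/7018/9 + 41145/20027 = -2335*9/7018 + 41145/20027 = -21015/7018 + 41145/20027 = -132111795/140549486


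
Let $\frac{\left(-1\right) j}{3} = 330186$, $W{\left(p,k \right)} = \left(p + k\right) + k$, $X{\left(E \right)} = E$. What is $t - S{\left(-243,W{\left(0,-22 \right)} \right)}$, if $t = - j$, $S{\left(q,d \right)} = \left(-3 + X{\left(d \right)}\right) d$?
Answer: $988490$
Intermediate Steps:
$W{\left(p,k \right)} = p + 2 k$ ($W{\left(p,k \right)} = \left(k + p\right) + k = p + 2 k$)
$j = -990558$ ($j = \left(-3\right) 330186 = -990558$)
$S{\left(q,d \right)} = d \left(-3 + d\right)$ ($S{\left(q,d \right)} = \left(-3 + d\right) d = d \left(-3 + d\right)$)
$t = 990558$ ($t = \left(-1\right) \left(-990558\right) = 990558$)
$t - S{\left(-243,W{\left(0,-22 \right)} \right)} = 990558 - \left(0 + 2 \left(-22\right)\right) \left(-3 + \left(0 + 2 \left(-22\right)\right)\right) = 990558 - \left(0 - 44\right) \left(-3 + \left(0 - 44\right)\right) = 990558 - - 44 \left(-3 - 44\right) = 990558 - \left(-44\right) \left(-47\right) = 990558 - 2068 = 988490$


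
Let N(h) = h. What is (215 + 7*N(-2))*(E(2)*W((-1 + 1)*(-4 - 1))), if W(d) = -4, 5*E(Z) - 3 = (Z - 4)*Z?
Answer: 804/5 ≈ 160.80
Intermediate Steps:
E(Z) = ⅗ + Z*(-4 + Z)/5 (E(Z) = ⅗ + ((Z - 4)*Z)/5 = ⅗ + ((-4 + Z)*Z)/5 = ⅗ + (Z*(-4 + Z))/5 = ⅗ + Z*(-4 + Z)/5)
(215 + 7*N(-2))*(E(2)*W((-1 + 1)*(-4 - 1))) = (215 + 7*(-2))*((⅗ - ⅘*2 + (⅕)*2²)*(-4)) = (215 - 14)*((⅗ - 8/5 + (⅕)*4)*(-4)) = 201*((⅗ - 8/5 + ⅘)*(-4)) = 201*(-⅕*(-4)) = 201*(⅘) = 804/5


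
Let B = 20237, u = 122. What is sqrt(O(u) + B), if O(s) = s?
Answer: sqrt(20359) ≈ 142.69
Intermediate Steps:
sqrt(O(u) + B) = sqrt(122 + 20237) = sqrt(20359)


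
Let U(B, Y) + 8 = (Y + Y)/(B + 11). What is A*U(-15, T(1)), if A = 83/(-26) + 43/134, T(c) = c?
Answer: 42517/1742 ≈ 24.407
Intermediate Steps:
U(B, Y) = -8 + 2*Y/(11 + B) (U(B, Y) = -8 + (Y + Y)/(B + 11) = -8 + (2*Y)/(11 + B) = -8 + 2*Y/(11 + B))
A = -2501/871 (A = 83*(-1/26) + 43*(1/134) = -83/26 + 43/134 = -2501/871 ≈ -2.8714)
A*U(-15, T(1)) = -5002*(-44 + 1 - 4*(-15))/(871*(11 - 15)) = -5002*(-44 + 1 + 60)/(871*(-4)) = -5002*(-1)*17/(871*4) = -2501/871*(-17/2) = 42517/1742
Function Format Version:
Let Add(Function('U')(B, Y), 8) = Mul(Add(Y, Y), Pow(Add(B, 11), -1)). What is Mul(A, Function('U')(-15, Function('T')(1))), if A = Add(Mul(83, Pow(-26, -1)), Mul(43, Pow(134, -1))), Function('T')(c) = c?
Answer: Rational(42517, 1742) ≈ 24.407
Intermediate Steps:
Function('U')(B, Y) = Add(-8, Mul(2, Y, Pow(Add(11, B), -1))) (Function('U')(B, Y) = Add(-8, Mul(Add(Y, Y), Pow(Add(B, 11), -1))) = Add(-8, Mul(Mul(2, Y), Pow(Add(11, B), -1))) = Add(-8, Mul(2, Y, Pow(Add(11, B), -1))))
A = Rational(-2501, 871) (A = Add(Mul(83, Rational(-1, 26)), Mul(43, Rational(1, 134))) = Add(Rational(-83, 26), Rational(43, 134)) = Rational(-2501, 871) ≈ -2.8714)
Mul(A, Function('U')(-15, Function('T')(1))) = Mul(Rational(-2501, 871), Mul(2, Pow(Add(11, -15), -1), Add(-44, 1, Mul(-4, -15)))) = Mul(Rational(-2501, 871), Mul(2, Pow(-4, -1), Add(-44, 1, 60))) = Mul(Rational(-2501, 871), Mul(2, Rational(-1, 4), 17)) = Mul(Rational(-2501, 871), Rational(-17, 2)) = Rational(42517, 1742)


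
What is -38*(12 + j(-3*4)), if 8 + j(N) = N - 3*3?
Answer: 646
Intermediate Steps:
j(N) = -17 + N (j(N) = -8 + (N - 3*3) = -8 + (N - 9) = -8 + (-9 + N) = -17 + N)
-38*(12 + j(-3*4)) = -38*(12 + (-17 - 3*4)) = -38*(12 + (-17 - 12)) = -38*(12 - 29) = -38*(-17) = 646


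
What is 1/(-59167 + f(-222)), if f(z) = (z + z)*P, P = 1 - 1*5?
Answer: -1/57391 ≈ -1.7424e-5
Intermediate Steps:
P = -4 (P = 1 - 5 = -4)
f(z) = -8*z (f(z) = (z + z)*(-4) = (2*z)*(-4) = -8*z)
1/(-59167 + f(-222)) = 1/(-59167 - 8*(-222)) = 1/(-59167 + 1776) = 1/(-57391) = -1/57391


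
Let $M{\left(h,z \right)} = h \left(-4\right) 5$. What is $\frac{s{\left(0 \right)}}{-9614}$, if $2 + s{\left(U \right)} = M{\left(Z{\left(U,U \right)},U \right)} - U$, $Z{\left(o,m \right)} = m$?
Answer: $\frac{1}{4807} \approx 0.00020803$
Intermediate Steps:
$M{\left(h,z \right)} = - 20 h$ ($M{\left(h,z \right)} = - 4 h 5 = - 20 h$)
$s{\left(U \right)} = -2 - 21 U$
$\frac{s{\left(0 \right)}}{-9614} = \frac{-2 - 0}{-9614} = \left(-2 + 0\right) \left(- \frac{1}{9614}\right) = \left(-2\right) \left(- \frac{1}{9614}\right) = \frac{1}{4807}$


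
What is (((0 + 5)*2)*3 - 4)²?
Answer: 676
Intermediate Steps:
(((0 + 5)*2)*3 - 4)² = ((5*2)*3 - 4)² = (10*3 - 4)² = (30 - 4)² = 26² = 676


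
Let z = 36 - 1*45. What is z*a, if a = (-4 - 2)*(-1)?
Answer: -54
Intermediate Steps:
a = 6 (a = -6*(-1) = 6)
z = -9 (z = 36 - 45 = -9)
z*a = -9*6 = -54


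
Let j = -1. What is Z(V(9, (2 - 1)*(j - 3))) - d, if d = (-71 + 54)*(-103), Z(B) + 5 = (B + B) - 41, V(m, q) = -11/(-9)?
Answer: -16151/9 ≈ -1794.6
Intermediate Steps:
V(m, q) = 11/9 (V(m, q) = -11*(-⅑) = 11/9)
Z(B) = -46 + 2*B (Z(B) = -5 + ((B + B) - 41) = -5 + (2*B - 41) = -5 + (-41 + 2*B) = -46 + 2*B)
d = 1751 (d = -17*(-103) = 1751)
Z(V(9, (2 - 1)*(j - 3))) - d = (-46 + 2*(11/9)) - 1*1751 = (-46 + 22/9) - 1751 = -392/9 - 1751 = -16151/9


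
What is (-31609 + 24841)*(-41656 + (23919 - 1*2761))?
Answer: 138730464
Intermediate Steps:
(-31609 + 24841)*(-41656 + (23919 - 1*2761)) = -6768*(-41656 + (23919 - 2761)) = -6768*(-41656 + 21158) = -6768*(-20498) = 138730464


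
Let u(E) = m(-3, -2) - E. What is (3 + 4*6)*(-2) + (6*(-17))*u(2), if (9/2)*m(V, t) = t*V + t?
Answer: 178/3 ≈ 59.333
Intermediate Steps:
m(V, t) = 2*t/9 + 2*V*t/9 (m(V, t) = 2*(t*V + t)/9 = 2*(V*t + t)/9 = 2*(t + V*t)/9 = 2*t/9 + 2*V*t/9)
u(E) = 8/9 - E (u(E) = (2/9)*(-2)*(1 - 3) - E = (2/9)*(-2)*(-2) - E = 8/9 - E)
(3 + 4*6)*(-2) + (6*(-17))*u(2) = (3 + 4*6)*(-2) + (6*(-17))*(8/9 - 1*2) = (3 + 24)*(-2) - 102*(8/9 - 2) = 27*(-2) - 102*(-10/9) = -54 + 340/3 = 178/3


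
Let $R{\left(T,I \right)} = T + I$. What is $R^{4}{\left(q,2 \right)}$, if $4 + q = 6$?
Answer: $256$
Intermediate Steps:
$q = 2$ ($q = -4 + 6 = 2$)
$R{\left(T,I \right)} = I + T$
$R^{4}{\left(q,2 \right)} = \left(2 + 2\right)^{4} = 4^{4} = 256$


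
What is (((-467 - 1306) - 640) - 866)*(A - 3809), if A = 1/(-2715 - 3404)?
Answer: 76424544888/6119 ≈ 1.2490e+7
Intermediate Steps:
A = -1/6119 (A = 1/(-6119) = -1/6119 ≈ -0.00016343)
(((-467 - 1306) - 640) - 866)*(A - 3809) = (((-467 - 1306) - 640) - 866)*(-1/6119 - 3809) = ((-1773 - 640) - 866)*(-23307272/6119) = (-2413 - 866)*(-23307272/6119) = -3279*(-23307272/6119) = 76424544888/6119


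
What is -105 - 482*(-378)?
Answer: 182091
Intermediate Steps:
-105 - 482*(-378) = -105 + 182196 = 182091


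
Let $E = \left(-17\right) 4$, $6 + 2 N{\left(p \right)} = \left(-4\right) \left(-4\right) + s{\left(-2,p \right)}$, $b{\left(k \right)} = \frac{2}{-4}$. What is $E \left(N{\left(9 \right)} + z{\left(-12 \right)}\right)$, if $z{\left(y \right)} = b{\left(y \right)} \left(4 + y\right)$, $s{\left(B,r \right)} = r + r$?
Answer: $-1224$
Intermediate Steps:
$s{\left(B,r \right)} = 2 r$
$b{\left(k \right)} = - \frac{1}{2}$ ($b{\left(k \right)} = 2 \left(- \frac{1}{4}\right) = - \frac{1}{2}$)
$N{\left(p \right)} = 5 + p$ ($N{\left(p \right)} = -3 + \frac{\left(-4\right) \left(-4\right) + 2 p}{2} = -3 + \frac{16 + 2 p}{2} = -3 + \left(8 + p\right) = 5 + p$)
$E = -68$
$z{\left(y \right)} = -2 - \frac{y}{2}$ ($z{\left(y \right)} = - \frac{4 + y}{2} = -2 - \frac{y}{2}$)
$E \left(N{\left(9 \right)} + z{\left(-12 \right)}\right) = - 68 \left(\left(5 + 9\right) - -4\right) = - 68 \left(14 + \left(-2 + 6\right)\right) = - 68 \left(14 + 4\right) = \left(-68\right) 18 = -1224$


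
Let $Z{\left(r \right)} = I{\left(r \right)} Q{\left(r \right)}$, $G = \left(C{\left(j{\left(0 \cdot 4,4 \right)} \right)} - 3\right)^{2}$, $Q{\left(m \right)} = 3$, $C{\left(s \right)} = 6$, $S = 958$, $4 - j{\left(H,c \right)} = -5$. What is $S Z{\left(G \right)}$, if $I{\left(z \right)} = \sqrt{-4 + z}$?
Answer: $2874 \sqrt{5} \approx 6426.5$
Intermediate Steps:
$j{\left(H,c \right)} = 9$ ($j{\left(H,c \right)} = 4 - -5 = 4 + 5 = 9$)
$G = 9$ ($G = \left(6 - 3\right)^{2} = 3^{2} = 9$)
$Z{\left(r \right)} = 3 \sqrt{-4 + r}$ ($Z{\left(r \right)} = \sqrt{-4 + r} 3 = 3 \sqrt{-4 + r}$)
$S Z{\left(G \right)} = 958 \cdot 3 \sqrt{-4 + 9} = 958 \cdot 3 \sqrt{5} = 2874 \sqrt{5}$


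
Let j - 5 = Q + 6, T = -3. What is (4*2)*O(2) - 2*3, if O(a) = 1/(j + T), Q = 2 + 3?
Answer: -70/13 ≈ -5.3846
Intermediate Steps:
Q = 5
j = 16 (j = 5 + (5 + 6) = 5 + 11 = 16)
O(a) = 1/13 (O(a) = 1/(16 - 3) = 1/13)
(4*2)*O(2) - 2*3 = (4*2)*(1/13) - 2*3 = 8*(1/13) - 6 = 8/13 - 6 = -70/13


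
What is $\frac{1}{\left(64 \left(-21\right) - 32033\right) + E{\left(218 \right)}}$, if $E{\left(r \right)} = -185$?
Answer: $- \frac{1}{33562} \approx -2.9796 \cdot 10^{-5}$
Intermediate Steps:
$\frac{1}{\left(64 \left(-21\right) - 32033\right) + E{\left(218 \right)}} = \frac{1}{\left(64 \left(-21\right) - 32033\right) - 185} = \frac{1}{\left(-1344 - 32033\right) - 185} = \frac{1}{-33377 - 185} = \frac{1}{-33562} = - \frac{1}{33562}$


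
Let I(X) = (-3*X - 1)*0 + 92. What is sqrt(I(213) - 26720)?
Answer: 2*I*sqrt(6657) ≈ 163.18*I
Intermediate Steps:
I(X) = 92 (I(X) = (-1 - 3*X)*0 + 92 = 0 + 92 = 92)
sqrt(I(213) - 26720) = sqrt(92 - 26720) = sqrt(-26628) = 2*I*sqrt(6657)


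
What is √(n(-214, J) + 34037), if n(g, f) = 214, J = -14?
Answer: 7*√699 ≈ 185.07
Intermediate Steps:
√(n(-214, J) + 34037) = √(214 + 34037) = √34251 = 7*√699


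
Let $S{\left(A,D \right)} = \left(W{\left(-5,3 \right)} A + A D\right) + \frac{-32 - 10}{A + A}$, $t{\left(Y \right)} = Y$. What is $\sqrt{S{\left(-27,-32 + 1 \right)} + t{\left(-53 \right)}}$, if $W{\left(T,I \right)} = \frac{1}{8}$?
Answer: $\frac{\sqrt{112522}}{12} \approx 27.954$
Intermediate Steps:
$W{\left(T,I \right)} = \frac{1}{8}$
$S{\left(A,D \right)} = - \frac{21}{A} + \frac{A}{8} + A D$ ($S{\left(A,D \right)} = \left(\frac{A}{8} + A D\right) + \frac{-32 - 10}{A + A} = \left(\frac{A}{8} + A D\right) - \frac{42}{2 A} = \left(\frac{A}{8} + A D\right) - 42 \frac{1}{2 A} = \left(\frac{A}{8} + A D\right) - \frac{21}{A} = - \frac{21}{A} + \frac{A}{8} + A D$)
$\sqrt{S{\left(-27,-32 + 1 \right)} + t{\left(-53 \right)}} = \sqrt{\left(- \frac{21}{-27} + \frac{1}{8} \left(-27\right) - 27 \left(-32 + 1\right)\right) - 53} = \sqrt{\left(\left(-21\right) \left(- \frac{1}{27}\right) - \frac{27}{8} - -837\right) - 53} = \sqrt{\left(\frac{7}{9} - \frac{27}{8} + 837\right) - 53} = \sqrt{\frac{60077}{72} - 53} = \sqrt{\frac{56261}{72}} = \frac{\sqrt{112522}}{12}$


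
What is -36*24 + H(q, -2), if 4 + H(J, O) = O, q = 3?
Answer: -870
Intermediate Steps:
H(J, O) = -4 + O
-36*24 + H(q, -2) = -36*24 + (-4 - 2) = -864 - 6 = -870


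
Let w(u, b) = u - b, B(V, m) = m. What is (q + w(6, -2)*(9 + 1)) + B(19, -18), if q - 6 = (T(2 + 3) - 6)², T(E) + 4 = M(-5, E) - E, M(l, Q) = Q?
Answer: 168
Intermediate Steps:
T(E) = -4 (T(E) = -4 + (E - E) = -4 + 0 = -4)
q = 106 (q = 6 + (-4 - 6)² = 6 + (-10)² = 6 + 100 = 106)
(q + w(6, -2)*(9 + 1)) + B(19, -18) = (106 + (6 - 1*(-2))*(9 + 1)) - 18 = (106 + (6 + 2)*10) - 18 = (106 + 8*10) - 18 = (106 + 80) - 18 = 186 - 18 = 168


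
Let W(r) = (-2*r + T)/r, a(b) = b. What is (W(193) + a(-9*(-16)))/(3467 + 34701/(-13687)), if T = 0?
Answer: 971777/23709064 ≈ 0.040988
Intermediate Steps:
W(r) = -2 (W(r) = (-2*r + 0)/r = (-2*r)/r = -2)
(W(193) + a(-9*(-16)))/(3467 + 34701/(-13687)) = (-2 - 9*(-16))/(3467 + 34701/(-13687)) = (-2 + 144)/(3467 + 34701*(-1/13687)) = 142/(3467 - 34701/13687) = 142/(47418128/13687) = 142*(13687/47418128) = 971777/23709064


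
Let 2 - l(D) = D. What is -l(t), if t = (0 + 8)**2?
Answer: 62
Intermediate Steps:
t = 64 (t = 8**2 = 64)
l(D) = 2 - D
-l(t) = -(2 - 1*64) = -(2 - 64) = -1*(-62) = 62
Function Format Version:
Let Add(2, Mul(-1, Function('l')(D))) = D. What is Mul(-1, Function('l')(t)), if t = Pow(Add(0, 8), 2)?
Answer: 62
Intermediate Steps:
t = 64 (t = Pow(8, 2) = 64)
Function('l')(D) = Add(2, Mul(-1, D))
Mul(-1, Function('l')(t)) = Mul(-1, Add(2, Mul(-1, 64))) = Mul(-1, Add(2, -64)) = Mul(-1, -62) = 62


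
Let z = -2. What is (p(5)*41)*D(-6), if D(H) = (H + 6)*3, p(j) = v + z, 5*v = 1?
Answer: 0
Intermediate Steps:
v = 1/5 (v = (1/5)*1 = 1/5 ≈ 0.20000)
p(j) = -9/5 (p(j) = 1/5 - 2 = -9/5)
D(H) = 18 + 3*H (D(H) = (6 + H)*3 = 18 + 3*H)
(p(5)*41)*D(-6) = (-9/5*41)*(18 + 3*(-6)) = -369*(18 - 18)/5 = -369/5*0 = 0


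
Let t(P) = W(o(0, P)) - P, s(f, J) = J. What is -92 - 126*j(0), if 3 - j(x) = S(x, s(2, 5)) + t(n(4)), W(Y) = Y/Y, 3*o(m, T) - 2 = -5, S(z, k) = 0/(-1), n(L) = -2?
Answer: -92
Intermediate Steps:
S(z, k) = 0 (S(z, k) = 0*(-1) = 0)
o(m, T) = -1 (o(m, T) = ⅔ + (⅓)*(-5) = ⅔ - 5/3 = -1)
W(Y) = 1
t(P) = 1 - P
j(x) = 0 (j(x) = 3 - (0 + (1 - 1*(-2))) = 3 - (0 + (1 + 2)) = 3 - (0 + 3) = 3 - 1*3 = 3 - 3 = 0)
-92 - 126*j(0) = -92 - 126*0 = -92 + 0 = -92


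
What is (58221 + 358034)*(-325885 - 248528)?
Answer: -239102283315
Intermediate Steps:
(58221 + 358034)*(-325885 - 248528) = 416255*(-574413) = -239102283315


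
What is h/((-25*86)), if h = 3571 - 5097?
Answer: 763/1075 ≈ 0.70977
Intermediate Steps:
h = -1526
h/((-25*86)) = -1526/((-25*86)) = -1526/(-2150) = -1526*(-1/2150) = 763/1075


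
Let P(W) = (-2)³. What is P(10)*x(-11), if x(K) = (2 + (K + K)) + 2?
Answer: 144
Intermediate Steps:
x(K) = 4 + 2*K (x(K) = (2 + 2*K) + 2 = 4 + 2*K)
P(W) = -8
P(10)*x(-11) = -8*(4 + 2*(-11)) = -8*(4 - 22) = -8*(-18) = 144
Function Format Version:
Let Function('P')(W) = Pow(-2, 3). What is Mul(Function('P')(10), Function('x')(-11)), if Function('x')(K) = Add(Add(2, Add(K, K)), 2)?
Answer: 144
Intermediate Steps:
Function('x')(K) = Add(4, Mul(2, K)) (Function('x')(K) = Add(Add(2, Mul(2, K)), 2) = Add(4, Mul(2, K)))
Function('P')(W) = -8
Mul(Function('P')(10), Function('x')(-11)) = Mul(-8, Add(4, Mul(2, -11))) = Mul(-8, Add(4, -22)) = Mul(-8, -18) = 144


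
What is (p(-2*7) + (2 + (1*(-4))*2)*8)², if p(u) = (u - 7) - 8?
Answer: 5929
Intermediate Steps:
p(u) = -15 + u (p(u) = (-7 + u) - 8 = -15 + u)
(p(-2*7) + (2 + (1*(-4))*2)*8)² = ((-15 - 2*7) + (2 + (1*(-4))*2)*8)² = ((-15 - 14) + (2 - 4*2)*8)² = (-29 + (2 - 8)*8)² = (-29 - 6*8)² = (-29 - 48)² = (-77)² = 5929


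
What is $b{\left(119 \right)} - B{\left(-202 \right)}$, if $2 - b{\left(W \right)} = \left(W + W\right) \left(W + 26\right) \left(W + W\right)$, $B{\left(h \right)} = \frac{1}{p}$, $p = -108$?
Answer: $- \frac{887044823}{108} \approx -8.2134 \cdot 10^{6}$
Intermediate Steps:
$B{\left(h \right)} = - \frac{1}{108}$ ($B{\left(h \right)} = \frac{1}{-108} = - \frac{1}{108}$)
$b{\left(W \right)} = 2 - 4 W^{2} \left(26 + W\right)$ ($b{\left(W \right)} = 2 - \left(W + W\right) \left(W + 26\right) \left(W + W\right) = 2 - 2 W \left(26 + W\right) 2 W = 2 - 4 W^{2} \left(26 + W\right)$)
$b{\left(119 \right)} - B{\left(-202 \right)} = \left(2 - 104 \cdot 119^{2} - 4 \cdot 119^{3}\right) - - \frac{1}{108} = \left(2 - 1472744 - 6740636\right) + \frac{1}{108} = -8213378 + \frac{1}{108} = - \frac{887044823}{108}$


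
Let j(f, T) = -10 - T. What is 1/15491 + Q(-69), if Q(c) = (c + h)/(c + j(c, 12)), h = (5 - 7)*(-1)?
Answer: 148284/201383 ≈ 0.73633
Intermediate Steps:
h = 2 (h = -2*(-1) = 2)
Q(c) = (2 + c)/(-22 + c) (Q(c) = (c + 2)/(c + (-10 - 1*12)) = (2 + c)/(c + (-10 - 12)) = (2 + c)/(c - 22) = (2 + c)/(-22 + c))
1/15491 + Q(-69) = 1/15491 + (2 - 69)/(-22 - 69) = 1/15491 - 67/(-91) = 1/15491 - 1/91*(-67) = 1/15491 + 67/91 = 148284/201383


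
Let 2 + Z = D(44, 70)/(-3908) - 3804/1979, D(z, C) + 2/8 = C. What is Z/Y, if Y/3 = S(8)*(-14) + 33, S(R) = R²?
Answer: 121887725/80092599792 ≈ 0.0015218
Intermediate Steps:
D(z, C) = -¼ + C
Z = -121887725/30935728 (Z = -2 + ((-¼ + 70)/(-3908) - 3804/1979) = -2 + ((279/4)*(-1/3908) - 3804*1/1979) = -2 + (-279/15632 - 3804/1979) = -2 - 60016269/30935728 = -121887725/30935728 ≈ -3.9400)
Y = -2589 (Y = 3*(8²*(-14) + 33) = 3*(64*(-14) + 33) = 3*(-896 + 33) = 3*(-863) = -2589)
Z/Y = -121887725/30935728/(-2589) = -121887725/30935728*(-1/2589) = 121887725/80092599792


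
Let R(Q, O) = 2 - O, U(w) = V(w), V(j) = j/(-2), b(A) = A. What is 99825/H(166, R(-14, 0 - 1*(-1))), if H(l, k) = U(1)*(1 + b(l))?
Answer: -199650/167 ≈ -1195.5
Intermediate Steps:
V(j) = -j/2 (V(j) = j*(-½) = -j/2)
U(w) = -w/2
H(l, k) = -½ - l/2 (H(l, k) = (-½*1)*(1 + l) = -(1 + l)/2 = -½ - l/2)
99825/H(166, R(-14, 0 - 1*(-1))) = 99825/(-½ - ½*166) = 99825/(-½ - 83) = 99825/(-167/2) = 99825*(-2/167) = -199650/167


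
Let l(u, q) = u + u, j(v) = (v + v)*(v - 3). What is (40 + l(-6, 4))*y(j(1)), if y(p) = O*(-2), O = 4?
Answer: -224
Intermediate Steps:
j(v) = 2*v*(-3 + v) (j(v) = (2*v)*(-3 + v) = 2*v*(-3 + v))
l(u, q) = 2*u
y(p) = -8 (y(p) = 4*(-2) = -8)
(40 + l(-6, 4))*y(j(1)) = (40 + 2*(-6))*(-8) = (40 - 12)*(-8) = 28*(-8) = -224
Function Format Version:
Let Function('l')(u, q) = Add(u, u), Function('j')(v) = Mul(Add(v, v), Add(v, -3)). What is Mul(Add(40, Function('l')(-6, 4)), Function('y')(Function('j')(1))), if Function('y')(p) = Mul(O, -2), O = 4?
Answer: -224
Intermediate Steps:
Function('j')(v) = Mul(2, v, Add(-3, v)) (Function('j')(v) = Mul(Mul(2, v), Add(-3, v)) = Mul(2, v, Add(-3, v)))
Function('l')(u, q) = Mul(2, u)
Function('y')(p) = -8 (Function('y')(p) = Mul(4, -2) = -8)
Mul(Add(40, Function('l')(-6, 4)), Function('y')(Function('j')(1))) = Mul(Add(40, Mul(2, -6)), -8) = Mul(Add(40, -12), -8) = Mul(28, -8) = -224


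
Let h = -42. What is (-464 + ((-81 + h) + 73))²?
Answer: 264196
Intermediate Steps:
(-464 + ((-81 + h) + 73))² = (-464 + ((-81 - 42) + 73))² = (-464 + (-123 + 73))² = (-464 - 50)² = (-514)² = 264196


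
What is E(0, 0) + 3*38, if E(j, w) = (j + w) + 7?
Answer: 121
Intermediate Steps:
E(j, w) = 7 + j + w
E(0, 0) + 3*38 = (7 + 0 + 0) + 3*38 = 7 + 114 = 121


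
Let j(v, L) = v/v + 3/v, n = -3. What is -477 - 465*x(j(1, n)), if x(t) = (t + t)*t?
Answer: -15357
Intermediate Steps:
j(v, L) = 1 + 3/v
x(t) = 2*t² (x(t) = (2*t)*t = 2*t²)
-477 - 465*x(j(1, n)) = -477 - 930*((3 + 1)/1)² = -477 - 930*(1*4)² = -477 - 930*4² = -477 - 930*16 = -477 - 465*32 = -477 - 14880 = -15357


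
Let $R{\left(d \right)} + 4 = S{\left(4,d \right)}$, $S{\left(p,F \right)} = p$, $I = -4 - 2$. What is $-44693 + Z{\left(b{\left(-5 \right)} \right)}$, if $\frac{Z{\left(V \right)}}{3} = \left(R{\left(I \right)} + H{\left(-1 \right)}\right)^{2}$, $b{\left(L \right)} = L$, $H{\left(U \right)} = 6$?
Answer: $-44585$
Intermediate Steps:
$I = -6$ ($I = -4 - 2 = -6$)
$R{\left(d \right)} = 0$ ($R{\left(d \right)} = -4 + 4 = 0$)
$Z{\left(V \right)} = 108$ ($Z{\left(V \right)} = 3 \left(0 + 6\right)^{2} = 3 \cdot 6^{2} = 3 \cdot 36 = 108$)
$-44693 + Z{\left(b{\left(-5 \right)} \right)} = -44693 + 108 = -44585$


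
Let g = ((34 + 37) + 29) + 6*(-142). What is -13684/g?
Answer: 3421/188 ≈ 18.197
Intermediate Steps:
g = -752 (g = (71 + 29) - 852 = 100 - 852 = -752)
-13684/g = -13684/(-752) = -13684*(-1/752) = 3421/188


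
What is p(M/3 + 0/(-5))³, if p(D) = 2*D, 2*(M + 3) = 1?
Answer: -125/27 ≈ -4.6296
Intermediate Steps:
M = -5/2 (M = -3 + (½)*1 = -3 + ½ = -5/2 ≈ -2.5000)
p(M/3 + 0/(-5))³ = (2*(-5/2/3 + 0/(-5)))³ = (2*(-5/2*⅓ + 0*(-⅕)))³ = (2*(-⅚ + 0))³ = (2*(-⅚))³ = (-5/3)³ = -125/27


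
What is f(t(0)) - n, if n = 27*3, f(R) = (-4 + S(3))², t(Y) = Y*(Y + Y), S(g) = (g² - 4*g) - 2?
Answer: 0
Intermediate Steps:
S(g) = -2 + g² - 4*g
t(Y) = 2*Y² (t(Y) = Y*(2*Y) = 2*Y²)
f(R) = 81 (f(R) = (-4 + (-2 + 3² - 4*3))² = (-4 + (-2 + 9 - 12))² = (-4 - 5)² = (-9)² = 81)
n = 81
f(t(0)) - n = 81 - 1*81 = 81 - 81 = 0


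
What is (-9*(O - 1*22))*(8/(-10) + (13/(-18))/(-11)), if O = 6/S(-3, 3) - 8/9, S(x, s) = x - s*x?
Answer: -143219/990 ≈ -144.67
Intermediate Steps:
S(x, s) = x - s*x
O = ⅑ (O = 6/((-3*(1 - 1*3))) - 8/9 = 6/((-3*(1 - 3))) - 8*⅑ = 6/((-3*(-2))) - 8/9 = 6/6 - 8/9 = 6*(⅙) - 8/9 = 1 - 8/9 = ⅑ ≈ 0.11111)
(-9*(O - 1*22))*(8/(-10) + (13/(-18))/(-11)) = (-9*(⅑ - 1*22))*(8/(-10) + (13/(-18))/(-11)) = (-9*(⅑ - 22))*(8*(-⅒) + (13*(-1/18))*(-1/11)) = (-9*(-197/9))*(-⅘ - 13/18*(-1/11)) = 197*(-⅘ + 13/198) = 197*(-727/990) = -143219/990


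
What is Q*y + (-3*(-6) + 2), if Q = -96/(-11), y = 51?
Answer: 5116/11 ≈ 465.09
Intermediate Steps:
Q = 96/11 (Q = -96*(-1/11) = 96/11 ≈ 8.7273)
Q*y + (-3*(-6) + 2) = (96/11)*51 + (-3*(-6) + 2) = 4896/11 + (18 + 2) = 4896/11 + 20 = 5116/11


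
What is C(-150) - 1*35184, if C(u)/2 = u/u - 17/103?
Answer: -3623780/103 ≈ -35182.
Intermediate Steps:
C(u) = 172/103 (C(u) = 2*(u/u - 17/103) = 2*(1 - 17*1/103) = 2*(1 - 17/103) = 2*(86/103) = 172/103)
C(-150) - 1*35184 = 172/103 - 1*35184 = 172/103 - 35184 = -3623780/103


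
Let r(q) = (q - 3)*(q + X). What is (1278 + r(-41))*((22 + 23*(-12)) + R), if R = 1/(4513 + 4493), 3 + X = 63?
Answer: -505542583/4503 ≈ -1.1227e+5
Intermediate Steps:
X = 60 (X = -3 + 63 = 60)
r(q) = (-3 + q)*(60 + q) (r(q) = (q - 3)*(q + 60) = (-3 + q)*(60 + q))
R = 1/9006 ≈ 0.00011104
(1278 + r(-41))*((22 + 23*(-12)) + R) = (1278 + (-180 + (-41)² + 57*(-41)))*((22 + 23*(-12)) + 1/9006) = (1278 + (-180 + 1681 - 2337))*((22 - 276) + 1/9006) = (1278 - 836)*(-254 + 1/9006) = 442*(-2287523/9006) = -505542583/4503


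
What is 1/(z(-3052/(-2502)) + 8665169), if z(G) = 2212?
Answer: 1/8667381 ≈ 1.1538e-7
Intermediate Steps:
1/(z(-3052/(-2502)) + 8665169) = 1/(2212 + 8665169) = 1/8667381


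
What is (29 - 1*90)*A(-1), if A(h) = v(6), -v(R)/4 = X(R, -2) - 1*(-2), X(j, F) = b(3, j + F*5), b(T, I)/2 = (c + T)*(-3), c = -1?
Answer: -2440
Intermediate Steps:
b(T, I) = 6 - 6*T (b(T, I) = 2*((-1 + T)*(-3)) = 2*(3 - 3*T) = 6 - 6*T)
X(j, F) = -12 (X(j, F) = 6 - 6*3 = 6 - 18 = -12)
v(R) = 40 (v(R) = -4*(-12 - 1*(-2)) = -4*(-12 + 2) = -4*(-10) = 40)
A(h) = 40
(29 - 1*90)*A(-1) = (29 - 1*90)*40 = (29 - 90)*40 = -61*40 = -2440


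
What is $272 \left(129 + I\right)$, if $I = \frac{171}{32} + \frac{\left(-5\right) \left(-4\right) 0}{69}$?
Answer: $\frac{73083}{2} \approx 36542.0$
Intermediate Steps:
$I = \frac{171}{32}$ ($I = 171 \cdot \frac{1}{32} + 20 \cdot 0 \cdot \frac{1}{69} = \frac{171}{32} + 0 \cdot \frac{1}{69} = \frac{171}{32} + 0 = \frac{171}{32} \approx 5.3438$)
$272 \left(129 + I\right) = 272 \left(129 + \frac{171}{32}\right) = 272 \cdot \frac{4299}{32} = \frac{73083}{2}$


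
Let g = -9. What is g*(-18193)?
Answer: 163737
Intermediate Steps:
g*(-18193) = -9*(-18193) = 163737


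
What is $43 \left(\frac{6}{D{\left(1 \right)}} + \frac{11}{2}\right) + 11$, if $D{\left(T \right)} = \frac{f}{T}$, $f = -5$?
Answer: $\frac{1959}{10} \approx 195.9$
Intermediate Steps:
$D{\left(T \right)} = - \frac{5}{T}$
$43 \left(\frac{6}{D{\left(1 \right)}} + \frac{11}{2}\right) + 11 = 43 \left(\frac{6}{\left(-5\right) 1^{-1}} + \frac{11}{2}\right) + 11 = 43 \left(\frac{6}{\left(-5\right) 1} + 11 \cdot \frac{1}{2}\right) + 11 = 43 \left(\frac{6}{-5} + \frac{11}{2}\right) + 11 = 43 \left(6 \left(- \frac{1}{5}\right) + \frac{11}{2}\right) + 11 = 43 \left(- \frac{6}{5} + \frac{11}{2}\right) + 11 = 43 \cdot \frac{43}{10} + 11 = \frac{1849}{10} + 11 = \frac{1959}{10}$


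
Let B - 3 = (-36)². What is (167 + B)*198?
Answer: 290268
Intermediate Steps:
B = 1299 (B = 3 + (-36)² = 3 + 1296 = 1299)
(167 + B)*198 = (167 + 1299)*198 = 1466*198 = 290268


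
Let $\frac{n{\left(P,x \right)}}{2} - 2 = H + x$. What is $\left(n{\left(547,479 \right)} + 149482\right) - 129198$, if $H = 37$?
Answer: $21320$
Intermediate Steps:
$n{\left(P,x \right)} = 78 + 2 x$ ($n{\left(P,x \right)} = 4 + 2 \left(37 + x\right) = 4 + \left(74 + 2 x\right) = 78 + 2 x$)
$\left(n{\left(547,479 \right)} + 149482\right) - 129198 = \left(\left(78 + 2 \cdot 479\right) + 149482\right) - 129198 = \left(\left(78 + 958\right) + 149482\right) - 129198 = \left(1036 + 149482\right) - 129198 = 150518 - 129198 = 21320$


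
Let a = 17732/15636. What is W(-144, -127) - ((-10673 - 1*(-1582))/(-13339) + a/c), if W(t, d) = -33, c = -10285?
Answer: -1642067525753/48752911185 ≈ -33.681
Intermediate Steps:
a = 4433/3909 (a = 17732*(1/15636) = 4433/3909 ≈ 1.1341)
W(-144, -127) - ((-10673 - 1*(-1582))/(-13339) + a/c) = -33 - ((-10673 - 1*(-1582))/(-13339) + (4433/3909)/(-10285)) = -33 - ((-10673 + 1582)*(-1/13339) + (4433/3909)*(-1/10285)) = -33 - (-9091*(-1/13339) - 403/3654915) = -33 - (9091/13339 - 403/3654915) = -33 - 1*33221456648/48752911185 = -33 - 33221456648/48752911185 = -1642067525753/48752911185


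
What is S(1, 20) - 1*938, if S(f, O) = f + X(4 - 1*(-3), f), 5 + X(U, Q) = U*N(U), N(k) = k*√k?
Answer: -942 + 49*√7 ≈ -812.36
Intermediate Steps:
N(k) = k^(3/2)
X(U, Q) = -5 + U^(5/2) (X(U, Q) = -5 + U*U^(3/2) = -5 + U^(5/2))
S(f, O) = -5 + f + 49*√7 (S(f, O) = f + (-5 + (4 - 1*(-3))^(5/2)) = f + (-5 + (4 + 3)^(5/2)) = f + (-5 + 7^(5/2)) = f + (-5 + 49*√7) = -5 + f + 49*√7)
S(1, 20) - 1*938 = (-5 + 1 + 49*√7) - 1*938 = (-4 + 49*√7) - 938 = -942 + 49*√7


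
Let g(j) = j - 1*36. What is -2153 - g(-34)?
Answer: -2083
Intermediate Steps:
g(j) = -36 + j (g(j) = j - 36 = -36 + j)
-2153 - g(-34) = -2153 - (-36 - 34) = -2153 - 1*(-70) = -2153 + 70 = -2083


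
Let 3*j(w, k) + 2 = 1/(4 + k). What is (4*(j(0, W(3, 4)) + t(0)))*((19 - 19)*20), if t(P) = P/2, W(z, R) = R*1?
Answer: 0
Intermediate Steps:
W(z, R) = R
j(w, k) = -⅔ + 1/(3*(4 + k))
t(P) = P/2 (t(P) = P*(½) = P/2)
(4*(j(0, W(3, 4)) + t(0)))*((19 - 19)*20) = (4*((-7 - 2*4)/(3*(4 + 4)) + (½)*0))*((19 - 19)*20) = (4*((⅓)*(-7 - 8)/8 + 0))*(0*20) = (4*((⅓)*(⅛)*(-15) + 0))*0 = (4*(-5/8 + 0))*0 = (4*(-5/8))*0 = -5/2*0 = 0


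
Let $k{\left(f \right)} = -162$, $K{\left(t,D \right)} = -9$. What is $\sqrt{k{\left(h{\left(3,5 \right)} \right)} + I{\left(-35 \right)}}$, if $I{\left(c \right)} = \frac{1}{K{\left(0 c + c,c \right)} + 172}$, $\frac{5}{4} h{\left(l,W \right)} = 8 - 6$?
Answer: $\frac{i \sqrt{4304015}}{163} \approx 12.728 i$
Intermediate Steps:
$h{\left(l,W \right)} = \frac{8}{5}$ ($h{\left(l,W \right)} = \frac{4 \left(8 - 6\right)}{5} = \frac{4}{5} \cdot 2 = \frac{8}{5}$)
$I{\left(c \right)} = \frac{1}{163}$ ($I{\left(c \right)} = \frac{1}{-9 + 172} = \frac{1}{163}$)
$\sqrt{k{\left(h{\left(3,5 \right)} \right)} + I{\left(-35 \right)}} = \sqrt{-162 + \frac{1}{163}} = \sqrt{- \frac{26405}{163}} = \frac{i \sqrt{4304015}}{163}$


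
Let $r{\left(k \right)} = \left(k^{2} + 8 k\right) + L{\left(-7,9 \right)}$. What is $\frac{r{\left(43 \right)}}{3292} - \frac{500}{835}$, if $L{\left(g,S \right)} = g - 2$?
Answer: $\frac{8882}{137441} \approx 0.064624$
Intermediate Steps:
$L{\left(g,S \right)} = -2 + g$
$r{\left(k \right)} = -9 + k^{2} + 8 k$ ($r{\left(k \right)} = \left(k^{2} + 8 k\right) - 9 = -9 + k^{2} + 8 k$)
$\frac{r{\left(43 \right)}}{3292} - \frac{500}{835} = \frac{-9 + 43^{2} + 8 \cdot 43}{3292} - \frac{500}{835} = \left(-9 + 1849 + 344\right) \frac{1}{3292} - \frac{100}{167} = 2184 \cdot \frac{1}{3292} - \frac{100}{167} = \frac{546}{823} - \frac{100}{167} = \frac{8882}{137441}$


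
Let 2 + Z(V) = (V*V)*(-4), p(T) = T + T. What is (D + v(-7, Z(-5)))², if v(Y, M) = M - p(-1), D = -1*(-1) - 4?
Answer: 10609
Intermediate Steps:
p(T) = 2*T
D = -3 (D = 1 - 4 = -3)
Z(V) = -2 - 4*V² (Z(V) = -2 + (V*V)*(-4) = -2 + V²*(-4) = -2 - 4*V²)
v(Y, M) = 2 + M (v(Y, M) = M - 2*(-1) = M - 1*(-2) = M + 2 = 2 + M)
(D + v(-7, Z(-5)))² = (-3 + (2 + (-2 - 4*(-5)²)))² = (-3 + (2 + (-2 - 4*25)))² = (-3 + (2 + (-2 - 100)))² = (-3 + (2 - 102))² = (-3 - 100)² = (-103)² = 10609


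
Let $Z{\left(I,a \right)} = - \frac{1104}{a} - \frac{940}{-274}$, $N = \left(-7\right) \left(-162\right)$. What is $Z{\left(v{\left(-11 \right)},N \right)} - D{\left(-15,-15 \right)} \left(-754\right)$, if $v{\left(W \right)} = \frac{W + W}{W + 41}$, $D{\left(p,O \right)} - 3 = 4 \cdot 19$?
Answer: $\frac{1542406060}{25893} \approx 59568.0$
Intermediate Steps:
$D{\left(p,O \right)} = 79$ ($D{\left(p,O \right)} = 3 + 4 \cdot 19 = 3 + 76 = 79$)
$N = 1134$
$v{\left(W \right)} = \frac{2 W}{41 + W}$
$Z{\left(I,a \right)} = \frac{470}{137} - \frac{1104}{a}$ ($Z{\left(I,a \right)} = - \frac{1104}{a} - - \frac{470}{137} = - \frac{1104}{a} + \frac{470}{137} = \frac{470}{137} - \frac{1104}{a}$)
$Z{\left(v{\left(-11 \right)},N \right)} - D{\left(-15,-15 \right)} \left(-754\right) = \left(\frac{470}{137} - \frac{1104}{1134}\right) - 79 \left(-754\right) = \left(\frac{470}{137} - \frac{184}{189}\right) - -59566 = \left(\frac{470}{137} - \frac{184}{189}\right) + 59566 = \frac{63622}{25893} + 59566 = \frac{1542406060}{25893}$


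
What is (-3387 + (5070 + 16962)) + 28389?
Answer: 47034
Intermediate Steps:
(-3387 + (5070 + 16962)) + 28389 = (-3387 + 22032) + 28389 = 18645 + 28389 = 47034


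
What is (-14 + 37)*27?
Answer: 621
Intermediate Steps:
(-14 + 37)*27 = 23*27 = 621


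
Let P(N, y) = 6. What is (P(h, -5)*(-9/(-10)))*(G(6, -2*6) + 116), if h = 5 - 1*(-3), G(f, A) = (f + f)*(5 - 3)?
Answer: 756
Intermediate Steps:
G(f, A) = 4*f (G(f, A) = (2*f)*2 = 4*f)
h = 8 (h = 5 + 3 = 8)
(P(h, -5)*(-9/(-10)))*(G(6, -2*6) + 116) = (6*(-9/(-10)))*(4*6 + 116) = (6*(-9*(-⅒)))*(24 + 116) = (6*(9/10))*140 = (27/5)*140 = 756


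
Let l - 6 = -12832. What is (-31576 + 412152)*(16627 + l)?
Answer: 1446569376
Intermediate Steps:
l = -12826 (l = 6 - 12832 = -12826)
(-31576 + 412152)*(16627 + l) = (-31576 + 412152)*(16627 - 12826) = 380576*3801 = 1446569376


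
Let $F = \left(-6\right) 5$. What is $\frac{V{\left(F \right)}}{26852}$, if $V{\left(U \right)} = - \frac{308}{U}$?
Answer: $\frac{11}{28770} \approx 0.00038234$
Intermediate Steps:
$F = -30$
$\frac{V{\left(F \right)}}{26852} = \frac{\left(-308\right) \frac{1}{-30}}{26852} = \left(-308\right) \left(- \frac{1}{30}\right) \frac{1}{26852} = \frac{154}{15} \cdot \frac{1}{26852} = \frac{11}{28770}$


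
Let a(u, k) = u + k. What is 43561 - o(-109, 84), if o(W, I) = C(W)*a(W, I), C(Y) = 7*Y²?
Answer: 2122736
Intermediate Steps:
a(u, k) = k + u
o(W, I) = 7*W²*(I + W) (o(W, I) = (7*W²)*(I + W) = 7*W²*(I + W))
43561 - o(-109, 84) = 43561 - 7*(-109)²*(84 - 109) = 43561 - 7*11881*(-25) = 43561 - 1*(-2079175) = 43561 + 2079175 = 2122736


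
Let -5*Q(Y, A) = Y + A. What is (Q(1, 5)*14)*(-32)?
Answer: 2688/5 ≈ 537.60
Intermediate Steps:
Q(Y, A) = -A/5 - Y/5 (Q(Y, A) = -(Y + A)/5 = -(A + Y)/5 = -A/5 - Y/5)
(Q(1, 5)*14)*(-32) = ((-⅕*5 - ⅕*1)*14)*(-32) = ((-1 - ⅕)*14)*(-32) = -6/5*14*(-32) = -84/5*(-32) = 2688/5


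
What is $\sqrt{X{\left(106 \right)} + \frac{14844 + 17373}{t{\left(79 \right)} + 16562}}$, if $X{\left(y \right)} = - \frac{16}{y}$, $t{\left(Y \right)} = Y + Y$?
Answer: $\frac{\sqrt{87161645285}}{221540} \approx 1.3326$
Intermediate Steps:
$t{\left(Y \right)} = 2 Y$
$\sqrt{X{\left(106 \right)} + \frac{14844 + 17373}{t{\left(79 \right)} + 16562}} = \sqrt{- \frac{16}{106} + \frac{14844 + 17373}{2 \cdot 79 + 16562}} = \sqrt{\left(-16\right) \frac{1}{106} + \frac{32217}{158 + 16562}} = \sqrt{- \frac{8}{53} + \frac{32217}{16720}} = \sqrt{\frac{1573741}{886160}} = \frac{\sqrt{87161645285}}{221540}$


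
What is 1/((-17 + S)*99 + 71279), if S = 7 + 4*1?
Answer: 1/70685 ≈ 1.4147e-5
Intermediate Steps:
S = 11 (S = 7 + 4 = 11)
1/((-17 + S)*99 + 71279) = 1/((-17 + 11)*99 + 71279) = 1/(-6*99 + 71279) = 1/(-594 + 71279) = 1/70685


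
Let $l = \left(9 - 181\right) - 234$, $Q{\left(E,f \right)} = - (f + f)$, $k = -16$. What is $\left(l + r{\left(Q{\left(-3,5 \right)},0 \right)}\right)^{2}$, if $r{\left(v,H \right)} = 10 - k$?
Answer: $144400$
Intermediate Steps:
$Q{\left(E,f \right)} = - 2 f$
$l = -406$ ($l = -172 - 234 = -406$)
$r{\left(v,H \right)} = 26$ ($r{\left(v,H \right)} = 10 - -16 = 10 + 16 = 26$)
$\left(l + r{\left(Q{\left(-3,5 \right)},0 \right)}\right)^{2} = \left(-406 + 26\right)^{2} = \left(-380\right)^{2} = 144400$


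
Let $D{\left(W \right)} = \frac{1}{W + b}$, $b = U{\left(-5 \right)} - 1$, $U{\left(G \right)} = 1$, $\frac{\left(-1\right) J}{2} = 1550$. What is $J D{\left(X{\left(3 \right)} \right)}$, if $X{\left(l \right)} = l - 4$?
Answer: $3100$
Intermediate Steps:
$J = -3100$ ($J = \left(-2\right) 1550 = -3100$)
$b = 0$ ($b = 1 - 1 = 0$)
$X{\left(l \right)} = -4 + l$ ($X{\left(l \right)} = l - 4 = -4 + l$)
$D{\left(W \right)} = \frac{1}{W}$ ($D{\left(W \right)} = \frac{1}{W + 0} = \frac{1}{W}$)
$J D{\left(X{\left(3 \right)} \right)} = - \frac{3100}{-4 + 3} = - \frac{3100}{-1} = \left(-3100\right) \left(-1\right) = 3100$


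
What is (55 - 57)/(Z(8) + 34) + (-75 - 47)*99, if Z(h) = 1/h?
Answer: -3297310/273 ≈ -12078.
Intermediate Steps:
Z(h) = 1/h
(55 - 57)/(Z(8) + 34) + (-75 - 47)*99 = (55 - 57)/(1/8 + 34) + (-75 - 47)*99 = -2/(1/8 + 34) - 122*99 = -2/273/8 - 12078 = -2*8/273 - 12078 = -16/273 - 12078 = -3297310/273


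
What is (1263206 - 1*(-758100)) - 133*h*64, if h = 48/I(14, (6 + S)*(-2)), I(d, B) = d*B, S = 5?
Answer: 22248958/11 ≈ 2.0226e+6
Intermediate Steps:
I(d, B) = B*d
h = -12/77 (h = 48/((((6 + 5)*(-2))*14)) = 48/(((11*(-2))*14)) = 48/((-22*14)) = 48/(-308) = 48*(-1/308) = -12/77 ≈ -0.15584)
(1263206 - 1*(-758100)) - 133*h*64 = (1263206 - 1*(-758100)) - 133*(-12/77)*64 = (1263206 + 758100) - (-228)*64/11 = 2021306 - 1*(-14592/11) = 2021306 + 14592/11 = 22248958/11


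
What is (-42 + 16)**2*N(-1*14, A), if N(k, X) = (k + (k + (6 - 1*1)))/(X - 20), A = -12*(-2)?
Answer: -3887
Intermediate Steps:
A = 24
N(k, X) = (5 + 2*k)/(-20 + X) (N(k, X) = (k + (k + (6 - 1)))/(-20 + X) = (k + (k + 5))/(-20 + X) = (k + (5 + k))/(-20 + X) = (5 + 2*k)/(-20 + X))
(-42 + 16)**2*N(-1*14, A) = (-42 + 16)**2*((5 + 2*(-1*14))/(-20 + 24)) = (-26)**2*((5 + 2*(-14))/4) = 676*((5 - 28)/4) = 676*((1/4)*(-23)) = 676*(-23/4) = -3887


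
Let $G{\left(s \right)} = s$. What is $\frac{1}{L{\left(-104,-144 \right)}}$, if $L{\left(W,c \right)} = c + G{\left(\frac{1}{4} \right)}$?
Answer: $- \frac{4}{575} \approx -0.0069565$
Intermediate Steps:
$L{\left(W,c \right)} = \frac{1}{4} + c$ ($L{\left(W,c \right)} = c + \frac{1}{4} = \frac{1}{4} + c$)
$\frac{1}{L{\left(-104,-144 \right)}} = \frac{1}{\frac{1}{4} - 144} = \frac{1}{- \frac{575}{4}} = - \frac{4}{575}$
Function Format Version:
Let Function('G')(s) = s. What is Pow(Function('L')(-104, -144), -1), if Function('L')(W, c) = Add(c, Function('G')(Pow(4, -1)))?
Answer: Rational(-4, 575) ≈ -0.0069565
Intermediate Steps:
Function('L')(W, c) = Add(Rational(1, 4), c) (Function('L')(W, c) = Add(c, Pow(4, -1)) = Add(c, Rational(1, 4)) = Add(Rational(1, 4), c))
Pow(Function('L')(-104, -144), -1) = Pow(Add(Rational(1, 4), -144), -1) = Pow(Rational(-575, 4), -1) = Rational(-4, 575)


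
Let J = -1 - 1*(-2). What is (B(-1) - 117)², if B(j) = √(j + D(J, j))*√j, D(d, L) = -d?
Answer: (117 + √2)² ≈ 14022.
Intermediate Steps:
J = 1 (J = -1 + 2 = 1)
B(j) = √j*√(-1 + j) (B(j) = √(j - 1*1)*√j = √(j - 1)*√j = √(-1 + j)*√j = √j*√(-1 + j))
(B(-1) - 117)² = (√(-1)*√(-1 - 1) - 117)² = (I*√(-2) - 117)² = (I*(I*√2) - 117)² = (-√2 - 117)² = (-117 - √2)²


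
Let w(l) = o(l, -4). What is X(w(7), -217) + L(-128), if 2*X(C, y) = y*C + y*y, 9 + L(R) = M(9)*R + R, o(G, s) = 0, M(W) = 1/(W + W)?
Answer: 421207/18 ≈ 23400.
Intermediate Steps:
M(W) = 1/(2*W)
w(l) = 0
L(R) = -9 + 19*R/18 (L(R) = -9 + (((½)/9)*R + R) = -9 + (((½)*(⅑))*R + R) = -9 + (R/18 + R) = -9 + 19*R/18)
X(C, y) = y²/2 + C*y/2 (X(C, y) = (y*C + y*y)/2 = (C*y + y²)/2 = (y² + C*y)/2 = y²/2 + C*y/2)
X(w(7), -217) + L(-128) = (½)*(-217)*(0 - 217) + (-9 + (19/18)*(-128)) = (½)*(-217)*(-217) + (-9 - 1216/9) = 47089/2 - 1297/9 = 421207/18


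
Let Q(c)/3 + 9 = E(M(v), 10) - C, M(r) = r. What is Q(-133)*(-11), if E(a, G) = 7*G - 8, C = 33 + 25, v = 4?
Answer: 165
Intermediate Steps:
C = 58
E(a, G) = -8 + 7*G
Q(c) = -15 (Q(c) = -27 + 3*((-8 + 7*10) - 1*58) = -27 + 3*((-8 + 70) - 58) = -27 + 3*(62 - 58) = -27 + 3*4 = -27 + 12 = -15)
Q(-133)*(-11) = -15*(-11) = 165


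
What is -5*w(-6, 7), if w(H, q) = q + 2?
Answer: -45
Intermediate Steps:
w(H, q) = 2 + q
-5*w(-6, 7) = -5*(2 + 7) = -5*9 = -45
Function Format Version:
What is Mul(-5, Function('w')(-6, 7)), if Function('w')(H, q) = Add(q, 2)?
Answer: -45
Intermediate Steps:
Function('w')(H, q) = Add(2, q)
Mul(-5, Function('w')(-6, 7)) = Mul(-5, Add(2, 7)) = Mul(-5, 9) = -45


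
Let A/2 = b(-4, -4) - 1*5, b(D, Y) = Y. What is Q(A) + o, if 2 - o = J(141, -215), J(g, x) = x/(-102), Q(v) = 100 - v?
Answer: 12025/102 ≈ 117.89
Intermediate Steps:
A = -18 (A = 2*(-4 - 1*5) = 2*(-4 - 5) = 2*(-9) = -18)
J(g, x) = -x/102 (J(g, x) = x*(-1/102) = -x/102)
o = -11/102 (o = 2 - (-1)*(-215)/102 = 2 - 1*215/102 = 2 - 215/102 = -11/102 ≈ -0.10784)
Q(A) + o = (100 - 1*(-18)) - 11/102 = (100 + 18) - 11/102 = 118 - 11/102 = 12025/102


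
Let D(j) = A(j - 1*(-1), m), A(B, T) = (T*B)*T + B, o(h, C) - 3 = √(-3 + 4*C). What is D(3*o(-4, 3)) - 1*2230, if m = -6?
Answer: -1527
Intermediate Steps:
o(h, C) = 3 + √(-3 + 4*C)
A(B, T) = B + B*T² (A(B, T) = (B*T)*T + B = B*T² + B = B + B*T²)
D(j) = 37 + 37*j (D(j) = (j - 1*(-1))*(1 + (-6)²) = (j + 1)*(1 + 36) = (1 + j)*37 = 37 + 37*j)
D(3*o(-4, 3)) - 1*2230 = (37 + 37*(3*(3 + √(-3 + 4*3)))) - 1*2230 = (37 + 37*(3*(3 + √(-3 + 12)))) - 2230 = (37 + 37*(3*(3 + √9))) - 2230 = (37 + 37*(3*(3 + 3))) - 2230 = (37 + 37*(3*6)) - 2230 = (37 + 37*18) - 2230 = (37 + 666) - 2230 = 703 - 2230 = -1527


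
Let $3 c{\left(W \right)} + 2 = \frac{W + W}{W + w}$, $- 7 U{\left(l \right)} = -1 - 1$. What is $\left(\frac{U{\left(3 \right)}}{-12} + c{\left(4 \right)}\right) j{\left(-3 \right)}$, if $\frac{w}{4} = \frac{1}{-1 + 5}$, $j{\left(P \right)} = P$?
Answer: $\frac{33}{70} \approx 0.47143$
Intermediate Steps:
$U{\left(l \right)} = \frac{2}{7}$ ($U{\left(l \right)} = - \frac{-1 - 1}{7} = \left(- \frac{1}{7}\right) \left(-2\right) = \frac{2}{7}$)
$w = 1$ ($w = \frac{4}{-1 + 5} = \frac{4}{4} = 4 \cdot \frac{1}{4} = 1$)
$c{\left(W \right)} = - \frac{2}{3} + \frac{2 W}{3 \left(1 + W\right)}$ ($c{\left(W \right)} = - \frac{2}{3} + \frac{\left(W + W\right) \frac{1}{W + 1}}{3} = - \frac{2}{3} + \frac{2 W \frac{1}{1 + W}}{3} = - \frac{2}{3} + \frac{2 W}{3 \left(1 + W\right)}$)
$\left(\frac{U{\left(3 \right)}}{-12} + c{\left(4 \right)}\right) j{\left(-3 \right)} = \left(\frac{2}{7 \left(-12\right)} - \frac{2}{3 + 3 \cdot 4}\right) \left(-3\right) = \left(\frac{2}{7} \left(- \frac{1}{12}\right) - \frac{2}{3 + 12}\right) \left(-3\right) = \left(- \frac{1}{42} - \frac{2}{15}\right) \left(-3\right) = \left(- \frac{11}{70}\right) \left(-3\right) = \frac{33}{70}$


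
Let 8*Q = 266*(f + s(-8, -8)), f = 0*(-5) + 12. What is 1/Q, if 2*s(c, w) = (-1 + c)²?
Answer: 8/13965 ≈ 0.00057286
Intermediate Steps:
f = 12 (f = 0 + 12 = 12)
s(c, w) = (-1 + c)²/2
Q = 13965/8 (Q = (266*(12 + (-1 - 8)²/2))/8 = (266*(12 + (½)*(-9)²))/8 = (266*(12 + (½)*81))/8 = (266*(12 + 81/2))/8 = (266*(105/2))/8 = (⅛)*13965 = 13965/8 ≈ 1745.6)
1/Q = 1/(13965/8) = 8/13965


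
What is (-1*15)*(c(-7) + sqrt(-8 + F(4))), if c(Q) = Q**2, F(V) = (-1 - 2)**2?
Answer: -750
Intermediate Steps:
F(V) = 9 (F(V) = (-3)**2 = 9)
(-1*15)*(c(-7) + sqrt(-8 + F(4))) = (-1*15)*((-7)**2 + sqrt(-8 + 9)) = -15*(49 + sqrt(1)) = -15*(49 + 1) = -15*50 = -750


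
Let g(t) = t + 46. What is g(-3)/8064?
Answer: 43/8064 ≈ 0.0053323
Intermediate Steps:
g(t) = 46 + t
g(-3)/8064 = (46 - 3)/8064 = 43*(1/8064) = 43/8064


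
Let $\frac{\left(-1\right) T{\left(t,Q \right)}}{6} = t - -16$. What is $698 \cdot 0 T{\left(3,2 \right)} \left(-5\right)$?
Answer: $0$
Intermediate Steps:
$T{\left(t,Q \right)} = -96 - 6 t$ ($T{\left(t,Q \right)} = - 6 \left(t - -16\right) = - 6 \left(t + 16\right) = - 6 \left(16 + t\right) = -96 - 6 t$)
$698 \cdot 0 T{\left(3,2 \right)} \left(-5\right) = 698 \cdot 0 \left(-96 - 18\right) \left(-5\right) = 698 \cdot 0 \left(-114\right) \left(-5\right) = 698 \cdot 0 \left(-5\right) = 698 \cdot 0 = 0$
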